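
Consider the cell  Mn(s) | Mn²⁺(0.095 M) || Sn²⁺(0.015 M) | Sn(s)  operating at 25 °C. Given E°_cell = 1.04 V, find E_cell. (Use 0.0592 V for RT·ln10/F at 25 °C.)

Balancing electrons gives n = 2; the reaction quotient is Q = [Mn²⁺]/[Sn²⁺] = 6.33.
At 25 °C, E = E° − (0.0592/n) log Q = 1.04 − (0.0592/2)(0.802) = 1.040 − 0.024 = 1.016 V.

1.02 V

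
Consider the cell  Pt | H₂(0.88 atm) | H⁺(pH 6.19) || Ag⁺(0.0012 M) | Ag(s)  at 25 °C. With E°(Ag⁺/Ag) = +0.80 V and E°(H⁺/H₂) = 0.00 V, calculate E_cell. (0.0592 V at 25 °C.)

The Ag⁺/Ag couple is the cathode, so E°_cell = 0.80 V; n = 2.
[H⁺] = 10^(−6.19) = 6.5 × 10^-7 M, and Q = [H⁺]^2 / ([Ag⁺]^2·P(H₂)) = 3.29 × 10^-7.
E = E° − (0.0592/2) log Q = 0.80 − (0.0592/2)(-6.483) = 0.992 V.

0.99 V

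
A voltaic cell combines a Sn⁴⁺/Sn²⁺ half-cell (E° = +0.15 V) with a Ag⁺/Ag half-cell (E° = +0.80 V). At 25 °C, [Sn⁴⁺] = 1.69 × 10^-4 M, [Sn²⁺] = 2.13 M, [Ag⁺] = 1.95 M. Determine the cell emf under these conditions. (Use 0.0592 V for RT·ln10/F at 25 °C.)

The Ag⁺/Ag couple has the higher reduction potential and acts as the cathode, so E°_cell = +0.80 − (+0.15) = 0.65 V.
Balancing electrons gives n = 2; the reaction quotient is Q = [Sn⁴⁺]/([Sn²⁺]·[Ag⁺]^2) = 2.09 × 10^-5.
At 25 °C, E = E° − (0.0592/n) log Q = 0.65 − (0.0592/2)(-4.681) = 0.650 + 0.139 = 0.789 V.

0.789 V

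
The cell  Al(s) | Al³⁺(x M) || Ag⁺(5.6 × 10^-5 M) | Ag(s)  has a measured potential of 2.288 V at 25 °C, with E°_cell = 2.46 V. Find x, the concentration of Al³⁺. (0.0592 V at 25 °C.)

From the Nernst equation, log Q = n(E° − E)/0.0592 = 3(2.46 − 2.288)/0.0592 = 8.716, so Q = 5.2 × 10^8.
With Q = [Al³⁺]/[Ag⁺]^3 and the known concentrations, [Al³⁺] in the numerator gives [Al³⁺] = 9.1 × 10^-5 M.

9.1 × 10^-5 M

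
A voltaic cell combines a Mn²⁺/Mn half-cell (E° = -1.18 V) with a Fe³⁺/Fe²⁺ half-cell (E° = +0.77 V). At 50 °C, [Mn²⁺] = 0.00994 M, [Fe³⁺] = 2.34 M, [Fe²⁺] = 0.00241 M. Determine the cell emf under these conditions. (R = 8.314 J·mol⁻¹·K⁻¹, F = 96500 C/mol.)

2.21 V

The Fe³⁺/Fe²⁺ couple has the higher reduction potential and acts as the cathode, so E°_cell = +0.77 − (-1.18) = 1.95 V.
Balancing electrons gives n = 2; the reaction quotient is Q = [Mn²⁺]·[Fe²⁺]^2/[Fe³⁺]^2 = 1.05 × 10^-8.
E = E° − (RT/nF) ln Q = 1.95 − (8.314×323)/(2×96500) × (-18.368) = 1.950 + 0.256 = 2.206 V.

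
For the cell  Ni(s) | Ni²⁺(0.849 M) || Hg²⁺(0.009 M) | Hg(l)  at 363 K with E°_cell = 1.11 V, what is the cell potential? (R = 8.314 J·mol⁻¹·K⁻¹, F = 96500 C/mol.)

1.04 V

Balancing electrons gives n = 2; the reaction quotient is Q = [Ni²⁺]/[Hg²⁺] = 94.3.
E = E° − (RT/nF) ln Q = 1.11 − (8.314×363)/(2×96500) × (4.547) = 1.110 − 0.071 = 1.039 V.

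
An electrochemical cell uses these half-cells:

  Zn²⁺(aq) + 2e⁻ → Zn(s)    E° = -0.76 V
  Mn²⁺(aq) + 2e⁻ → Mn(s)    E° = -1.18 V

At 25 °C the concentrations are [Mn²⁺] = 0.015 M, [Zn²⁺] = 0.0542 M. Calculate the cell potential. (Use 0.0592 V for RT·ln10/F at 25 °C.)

The Zn²⁺/Zn couple has the higher reduction potential and acts as the cathode, so E°_cell = -0.76 − (-1.18) = 0.42 V.
Balancing electrons gives n = 2; the reaction quotient is Q = [Mn²⁺]/[Zn²⁺] = 0.277.
At 25 °C, E = E° − (0.0592/n) log Q = 0.42 − (0.0592/2)(-0.558) = 0.420 + 0.017 = 0.437 V.

0.437 V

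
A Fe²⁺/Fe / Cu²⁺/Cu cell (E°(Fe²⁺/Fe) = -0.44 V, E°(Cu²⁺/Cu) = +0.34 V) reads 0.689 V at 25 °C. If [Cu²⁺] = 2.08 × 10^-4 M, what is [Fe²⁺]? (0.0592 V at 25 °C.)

From the Nernst equation, log Q = n(E° − E)/0.0592 = 2(0.78 − 0.689)/0.0592 = 3.074, so Q = 1190.
With Q = [Fe²⁺]/[Cu²⁺] and the known concentrations, [Fe²⁺] in the numerator gives [Fe²⁺] = 0.25 M.

0.25 M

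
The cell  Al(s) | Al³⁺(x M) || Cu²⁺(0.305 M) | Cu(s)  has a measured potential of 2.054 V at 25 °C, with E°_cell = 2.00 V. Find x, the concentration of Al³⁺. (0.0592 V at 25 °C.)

3.1 × 10^-4 M

From the Nernst equation, log Q = n(E° − E)/0.0592 = 6(2.00 − 2.054)/0.0592 = -5.473, so Q = 3.37 × 10^-6.
With Q = [Al³⁺]^2/[Cu²⁺]^3 and the known concentrations, [Al³⁺]^2 in the numerator gives [Al³⁺] = 3.1 × 10^-4 M.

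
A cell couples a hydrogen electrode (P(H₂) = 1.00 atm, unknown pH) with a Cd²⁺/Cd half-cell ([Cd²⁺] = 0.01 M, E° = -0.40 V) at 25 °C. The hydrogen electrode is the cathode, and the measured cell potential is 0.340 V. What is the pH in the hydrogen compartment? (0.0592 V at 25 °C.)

E°_cell = 0.40 V and n = 2.
log Q = n(E° − E)/0.0592 = 2×(0.40 − 0.340)/0.0592 = 2.027.
With Q = [Cd²⁺]·P(H₂) / [H⁺]^2, solving for [H⁺] gives log[H⁺] = -2.014, so pH = 2.01.

pH = 2.01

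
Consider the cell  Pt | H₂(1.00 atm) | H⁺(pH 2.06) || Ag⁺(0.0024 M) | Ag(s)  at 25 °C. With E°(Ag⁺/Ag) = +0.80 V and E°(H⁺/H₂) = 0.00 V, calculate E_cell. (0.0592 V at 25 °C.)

0.77 V

The Ag⁺/Ag couple is the cathode, so E°_cell = 0.80 V; n = 2.
[H⁺] = 10^(−2.06) = 0.0087 M, and Q = [H⁺]^2 / ([Ag⁺]^2·P(H₂)) = 13.2.
E = E° − (0.0592/2) log Q = 0.80 − (0.0592/2)(1.120) = 0.767 V.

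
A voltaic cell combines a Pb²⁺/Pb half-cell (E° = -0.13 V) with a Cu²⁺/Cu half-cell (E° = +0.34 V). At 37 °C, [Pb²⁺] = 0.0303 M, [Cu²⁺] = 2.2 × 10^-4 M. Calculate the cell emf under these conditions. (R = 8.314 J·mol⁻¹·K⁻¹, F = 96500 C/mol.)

The Cu²⁺/Cu couple has the higher reduction potential and acts as the cathode, so E°_cell = +0.34 − (-0.13) = 0.47 V.
Balancing electrons gives n = 2; the reaction quotient is Q = [Pb²⁺]/[Cu²⁺] = 138.
E = E° − (RT/nF) ln Q = 0.47 − (8.314×310)/(2×96500) × (4.925) = 0.470 − 0.066 = 0.404 V.

0.404 V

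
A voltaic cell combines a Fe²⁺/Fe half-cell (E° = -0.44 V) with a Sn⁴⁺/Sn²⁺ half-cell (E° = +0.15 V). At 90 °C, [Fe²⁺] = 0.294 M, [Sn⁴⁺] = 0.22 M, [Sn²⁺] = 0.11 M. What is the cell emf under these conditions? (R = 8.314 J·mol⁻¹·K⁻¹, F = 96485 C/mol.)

0.620 V

The Sn⁴⁺/Sn²⁺ couple has the higher reduction potential and acts as the cathode, so E°_cell = +0.15 − (-0.44) = 0.59 V.
Balancing electrons gives n = 2; the reaction quotient is Q = [Fe²⁺]·[Sn²⁺]/[Sn⁴⁺] = 0.147.
E = E° − (RT/nF) ln Q = 0.59 − (8.314×363)/(2×96485) × (-1.917) = 0.590 + 0.030 = 0.620 V.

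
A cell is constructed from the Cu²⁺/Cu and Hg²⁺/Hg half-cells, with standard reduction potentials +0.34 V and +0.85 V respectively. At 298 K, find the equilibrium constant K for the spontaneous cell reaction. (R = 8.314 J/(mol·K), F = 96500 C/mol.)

E°_cell = +0.85 − (+0.34) = 0.51 V, with n = 2 electrons transferred.
At equilibrium E = 0, so the Nernst equation gives ln K = nFE°/RT = (2)(96500)(0.51)/((8.314)(298)) = 39.73.
K = e^39.73 = 1.8 × 10^17.

1.8 × 10^17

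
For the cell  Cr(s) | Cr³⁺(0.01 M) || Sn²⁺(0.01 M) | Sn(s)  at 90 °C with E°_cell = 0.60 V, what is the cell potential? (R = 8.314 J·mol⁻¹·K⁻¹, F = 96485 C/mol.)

Balancing electrons gives n = 6; the reaction quotient is Q = [Cr³⁺]^2/[Sn²⁺]^3 = 100.
E = E° − (RT/nF) ln Q = 0.60 − (8.314×363)/(6×96485) × (4.605) = 0.600 − 0.024 = 0.576 V.

0.576 V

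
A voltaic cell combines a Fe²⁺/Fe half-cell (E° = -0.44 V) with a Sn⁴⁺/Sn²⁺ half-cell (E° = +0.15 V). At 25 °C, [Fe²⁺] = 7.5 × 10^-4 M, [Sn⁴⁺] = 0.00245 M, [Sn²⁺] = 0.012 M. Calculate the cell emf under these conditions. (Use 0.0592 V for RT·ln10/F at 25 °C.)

The Sn⁴⁺/Sn²⁺ couple has the higher reduction potential and acts as the cathode, so E°_cell = +0.15 − (-0.44) = 0.59 V.
Balancing electrons gives n = 2; the reaction quotient is Q = [Fe²⁺]·[Sn²⁺]/[Sn⁴⁺] = 0.00367.
At 25 °C, E = E° − (0.0592/n) log Q = 0.59 − (0.0592/2)(-2.435) = 0.590 + 0.072 = 0.662 V.

0.662 V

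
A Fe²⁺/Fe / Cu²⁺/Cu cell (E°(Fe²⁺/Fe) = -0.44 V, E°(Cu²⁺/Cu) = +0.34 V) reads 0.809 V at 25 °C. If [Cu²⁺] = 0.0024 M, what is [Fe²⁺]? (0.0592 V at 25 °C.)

2.5 × 10^-4 M

From the Nernst equation, log Q = n(E° − E)/0.0592 = 2(0.78 − 0.809)/0.0592 = -0.980, so Q = 0.105.
With Q = [Fe²⁺]/[Cu²⁺] and the known concentrations, [Fe²⁺] in the numerator gives [Fe²⁺] = 2.5 × 10^-4 M.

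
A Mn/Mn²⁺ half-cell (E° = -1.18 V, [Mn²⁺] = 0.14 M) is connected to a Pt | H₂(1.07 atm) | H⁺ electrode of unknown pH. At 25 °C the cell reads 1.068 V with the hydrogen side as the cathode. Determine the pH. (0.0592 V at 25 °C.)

pH = 2.30

E°_cell = 1.18 V and n = 2.
log Q = n(E° − E)/0.0592 = 2×(1.18 − 1.068)/0.0592 = 3.784.
With Q = [Mn²⁺]·P(H₂) / [H⁺]^2, solving for [H⁺] gives log[H⁺] = -2.304, so pH = 2.30.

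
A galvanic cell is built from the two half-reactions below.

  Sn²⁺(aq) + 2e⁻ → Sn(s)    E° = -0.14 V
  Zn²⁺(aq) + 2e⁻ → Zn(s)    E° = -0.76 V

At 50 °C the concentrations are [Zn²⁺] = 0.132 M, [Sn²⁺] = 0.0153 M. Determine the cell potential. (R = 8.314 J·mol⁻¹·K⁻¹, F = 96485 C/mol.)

The Sn²⁺/Sn couple has the higher reduction potential and acts as the cathode, so E°_cell = -0.14 − (-0.76) = 0.62 V.
Balancing electrons gives n = 2; the reaction quotient is Q = [Zn²⁺]/[Sn²⁺] = 8.63.
E = E° − (RT/nF) ln Q = 0.62 − (8.314×323)/(2×96485) × (2.155) = 0.620 − 0.030 = 0.590 V.

0.590 V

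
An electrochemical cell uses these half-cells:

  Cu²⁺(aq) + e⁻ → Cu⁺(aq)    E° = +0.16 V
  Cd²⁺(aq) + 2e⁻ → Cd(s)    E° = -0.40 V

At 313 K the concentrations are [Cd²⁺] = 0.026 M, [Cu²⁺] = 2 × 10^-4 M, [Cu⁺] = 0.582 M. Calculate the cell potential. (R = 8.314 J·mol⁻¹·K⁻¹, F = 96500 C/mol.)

0.394 V

The Cu²⁺/Cu⁺ couple has the higher reduction potential and acts as the cathode, so E°_cell = +0.16 − (-0.40) = 0.56 V.
Balancing electrons gives n = 2; the reaction quotient is Q = [Cd²⁺]·[Cu⁺]^2/[Cu²⁺]^2 = 2.2 × 10^5.
E = E° − (RT/nF) ln Q = 0.56 − (8.314×313)/(2×96500) × (12.302) = 0.560 − 0.166 = 0.394 V.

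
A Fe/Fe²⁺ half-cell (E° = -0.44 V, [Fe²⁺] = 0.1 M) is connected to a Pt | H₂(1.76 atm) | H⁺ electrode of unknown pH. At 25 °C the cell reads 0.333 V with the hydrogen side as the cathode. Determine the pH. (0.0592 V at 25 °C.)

pH = 2.18

E°_cell = 0.44 V and n = 2.
log Q = n(E° − E)/0.0592 = 2×(0.44 − 0.333)/0.0592 = 3.615.
With Q = [Fe²⁺]·P(H₂) / [H⁺]^2, solving for [H⁺] gives log[H⁺] = -2.185, so pH = 2.18.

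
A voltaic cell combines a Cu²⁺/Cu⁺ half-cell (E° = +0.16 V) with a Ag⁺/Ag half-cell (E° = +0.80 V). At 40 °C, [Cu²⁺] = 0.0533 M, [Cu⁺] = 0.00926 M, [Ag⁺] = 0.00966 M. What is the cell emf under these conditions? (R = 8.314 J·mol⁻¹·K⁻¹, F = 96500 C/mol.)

The Ag⁺/Ag couple has the higher reduction potential and acts as the cathode, so E°_cell = +0.80 − (+0.16) = 0.64 V.
Balancing electrons gives n = 1; the reaction quotient is Q = [Cu²⁺]/([Cu⁺]·[Ag⁺]) = 596.
E = E° − (RT/nF) ln Q = 0.64 − (8.314×313)/(1×96500) × (6.390) = 0.640 − 0.172 = 0.468 V.

0.468 V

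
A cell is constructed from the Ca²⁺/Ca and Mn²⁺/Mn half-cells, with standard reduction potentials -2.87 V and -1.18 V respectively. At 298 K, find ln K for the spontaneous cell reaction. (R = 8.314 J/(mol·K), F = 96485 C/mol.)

ln K = 131.6

E°_cell = -1.18 − (-2.87) = 1.69 V, with n = 2 electrons transferred.
At equilibrium E = 0, so the Nernst equation gives ln K = nFE°/RT = (2)(96485)(1.69)/((8.314)(298)) = 131.63.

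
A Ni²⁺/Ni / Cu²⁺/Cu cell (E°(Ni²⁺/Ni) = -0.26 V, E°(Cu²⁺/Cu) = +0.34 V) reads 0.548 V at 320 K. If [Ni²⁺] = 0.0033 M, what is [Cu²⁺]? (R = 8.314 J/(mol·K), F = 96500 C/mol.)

From the Nernst equation, ln Q = nF(E° − E)/RT = 2×96500×(0.60 − 0.548)/(8.314×320) = 3.772, so Q = 43.5.
With Q = [Ni²⁺]/[Cu²⁺] and the known concentrations, [Cu²⁺] in the denominator gives [Cu²⁺] = 7.6 × 10^-5 M.

7.6 × 10^-5 M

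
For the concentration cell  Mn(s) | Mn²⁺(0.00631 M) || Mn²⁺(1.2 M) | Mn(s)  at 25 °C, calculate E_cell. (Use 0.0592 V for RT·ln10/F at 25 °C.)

Both half-cells are Mn²⁺/Mn, so E°_cell = 0. The concentrated side is the cathode; the cell reaction moves Mn²⁺ from high to low concentration with n = 2.
Q = [Mn²⁺]_dilute/[Mn²⁺]_conc = 0.00631/1.2 = 0.00526.
E = 0 − (0.0592/2) log Q = −(0.0592/2)(-2.279) = 0.0675 V.

0.067 V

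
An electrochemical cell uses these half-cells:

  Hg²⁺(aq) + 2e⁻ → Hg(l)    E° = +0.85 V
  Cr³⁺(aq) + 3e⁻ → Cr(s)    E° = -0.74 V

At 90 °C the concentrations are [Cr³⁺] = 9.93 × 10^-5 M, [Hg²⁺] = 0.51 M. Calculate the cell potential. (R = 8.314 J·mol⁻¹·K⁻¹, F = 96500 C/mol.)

The Hg²⁺/Hg couple has the higher reduction potential and acts as the cathode, so E°_cell = +0.85 − (-0.74) = 1.59 V.
Balancing electrons gives n = 6; the reaction quotient is Q = [Cr³⁺]^2/[Hg²⁺]^3 = 7.43 × 10^-8.
E = E° − (RT/nF) ln Q = 1.59 − (8.314×363)/(6×96500) × (-16.415) = 1.590 + 0.086 = 1.676 V.

1.68 V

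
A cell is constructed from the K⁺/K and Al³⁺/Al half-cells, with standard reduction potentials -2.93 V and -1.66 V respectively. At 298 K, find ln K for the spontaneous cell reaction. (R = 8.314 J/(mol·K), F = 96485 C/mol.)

E°_cell = -1.66 − (-2.93) = 1.27 V, with n = 3 electrons transferred.
At equilibrium E = 0, so the Nernst equation gives ln K = nFE°/RT = (3)(96485)(1.27)/((8.314)(298)) = 148.37.

ln K = 148.4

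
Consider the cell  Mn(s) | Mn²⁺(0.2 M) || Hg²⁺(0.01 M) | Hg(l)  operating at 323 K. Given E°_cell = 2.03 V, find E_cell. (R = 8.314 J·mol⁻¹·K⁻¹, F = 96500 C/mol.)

1.99 V

Balancing electrons gives n = 2; the reaction quotient is Q = [Mn²⁺]/[Hg²⁺] = 20.0.
E = E° − (RT/nF) ln Q = 2.03 − (8.314×323)/(2×96500) × (2.996) = 2.030 − 0.042 = 1.988 V.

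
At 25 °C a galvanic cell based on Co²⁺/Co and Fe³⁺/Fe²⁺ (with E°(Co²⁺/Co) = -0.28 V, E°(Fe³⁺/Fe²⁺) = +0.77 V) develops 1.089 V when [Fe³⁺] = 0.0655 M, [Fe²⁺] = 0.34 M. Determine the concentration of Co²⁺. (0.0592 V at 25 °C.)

From the Nernst equation, log Q = n(E° − E)/0.0592 = 2(1.05 − 1.089)/0.0592 = -1.318, so Q = 0.0481.
With Q = [Co²⁺]·[Fe²⁺]^2/[Fe³⁺]^2 and the known concentrations, [Co²⁺] in the numerator gives [Co²⁺] = 0.0018 M.

0.0018 M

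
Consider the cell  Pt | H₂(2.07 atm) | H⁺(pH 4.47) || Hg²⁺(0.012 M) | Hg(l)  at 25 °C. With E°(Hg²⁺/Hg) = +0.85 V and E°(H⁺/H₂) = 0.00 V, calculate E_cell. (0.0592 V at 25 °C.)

1.07 V

The Hg²⁺/Hg couple is the cathode, so E°_cell = 0.85 V; n = 2.
[H⁺] = 10^(−4.47) = 3.4 × 10^-5 M, and Q = [H⁺]^2 / ([Hg²⁺]·P(H₂)) = 4.62 × 10^-8.
E = E° − (0.0592/2) log Q = 0.85 − (0.0592/2)(-7.335) = 1.067 V.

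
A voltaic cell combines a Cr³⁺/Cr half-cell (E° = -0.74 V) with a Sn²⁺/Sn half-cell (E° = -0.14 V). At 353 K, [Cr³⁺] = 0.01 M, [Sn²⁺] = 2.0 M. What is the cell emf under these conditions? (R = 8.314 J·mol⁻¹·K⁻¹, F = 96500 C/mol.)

The Sn²⁺/Sn couple has the higher reduction potential and acts as the cathode, so E°_cell = -0.14 − (-0.74) = 0.60 V.
Balancing electrons gives n = 6; the reaction quotient is Q = [Cr³⁺]^2/[Sn²⁺]^3 = 1.25 × 10^-5.
E = E° − (RT/nF) ln Q = 0.60 − (8.314×353)/(6×96500) × (-11.290) = 0.600 + 0.057 = 0.657 V.

0.657 V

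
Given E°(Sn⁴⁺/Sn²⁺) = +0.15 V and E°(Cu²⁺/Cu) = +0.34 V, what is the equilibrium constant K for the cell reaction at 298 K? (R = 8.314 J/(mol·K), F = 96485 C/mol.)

E°_cell = +0.34 − (+0.15) = 0.19 V, with n = 2 electrons transferred.
At equilibrium E = 0, so the Nernst equation gives ln K = nFE°/RT = (2)(96485)(0.19)/((8.314)(298)) = 14.80.
K = e^14.80 = 2.7 × 10^6.

2.7 × 10^6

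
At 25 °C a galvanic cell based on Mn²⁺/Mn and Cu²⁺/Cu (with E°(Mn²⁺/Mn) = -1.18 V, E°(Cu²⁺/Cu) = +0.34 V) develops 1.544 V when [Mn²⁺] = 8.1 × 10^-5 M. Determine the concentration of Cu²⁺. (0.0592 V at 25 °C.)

From the Nernst equation, log Q = n(E° − E)/0.0592 = 2(1.52 − 1.544)/0.0592 = -0.811, so Q = 0.155.
With Q = [Mn²⁺]/[Cu²⁺] and the known concentrations, [Cu²⁺] in the denominator gives [Cu²⁺] = 5.2 × 10^-4 M.

5.2 × 10^-4 M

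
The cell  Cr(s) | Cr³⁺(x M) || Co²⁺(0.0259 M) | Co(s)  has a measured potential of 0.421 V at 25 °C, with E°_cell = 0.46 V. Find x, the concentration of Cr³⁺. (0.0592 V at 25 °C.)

From the Nernst equation, log Q = n(E° − E)/0.0592 = 6(0.46 − 0.421)/0.0592 = 3.953, so Q = 8970.
With Q = [Cr³⁺]^2/[Co²⁺]^3 and the known concentrations, [Cr³⁺]^2 in the numerator gives [Cr³⁺] = 0.39 M.

0.39 M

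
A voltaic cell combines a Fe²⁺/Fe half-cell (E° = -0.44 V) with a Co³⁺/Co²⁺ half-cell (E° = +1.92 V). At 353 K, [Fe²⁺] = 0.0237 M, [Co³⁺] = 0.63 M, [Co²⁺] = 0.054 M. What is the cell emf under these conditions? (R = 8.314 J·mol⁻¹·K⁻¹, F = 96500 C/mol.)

2.49 V

The Co³⁺/Co²⁺ couple has the higher reduction potential and acts as the cathode, so E°_cell = +1.92 − (-0.44) = 2.36 V.
Balancing electrons gives n = 2; the reaction quotient is Q = [Fe²⁺]·[Co²⁺]^2/[Co³⁺]^2 = 1.74 × 10^-4.
E = E° − (RT/nF) ln Q = 2.36 − (8.314×353)/(2×96500) × (-8.656) = 2.360 + 0.132 = 2.492 V.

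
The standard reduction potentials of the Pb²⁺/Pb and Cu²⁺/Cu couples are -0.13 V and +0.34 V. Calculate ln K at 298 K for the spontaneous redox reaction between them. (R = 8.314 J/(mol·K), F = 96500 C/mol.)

ln K = 36.6

E°_cell = +0.34 − (-0.13) = 0.47 V, with n = 2 electrons transferred.
At equilibrium E = 0, so the Nernst equation gives ln K = nFE°/RT = (2)(96500)(0.47)/((8.314)(298)) = 36.61.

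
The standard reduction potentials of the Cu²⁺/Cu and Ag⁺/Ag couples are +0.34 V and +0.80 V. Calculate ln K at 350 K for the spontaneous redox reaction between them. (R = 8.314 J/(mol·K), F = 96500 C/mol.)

ln K = 30.5

E°_cell = +0.80 − (+0.34) = 0.46 V, with n = 2 electrons transferred.
At equilibrium E = 0, so the Nernst equation gives ln K = nFE°/RT = (2)(96500)(0.46)/((8.314)(350)) = 30.51.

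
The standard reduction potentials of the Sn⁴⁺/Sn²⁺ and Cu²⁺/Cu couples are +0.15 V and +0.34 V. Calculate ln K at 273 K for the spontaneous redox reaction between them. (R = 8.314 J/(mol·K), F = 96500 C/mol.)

E°_cell = +0.34 − (+0.15) = 0.19 V, with n = 2 electrons transferred.
At equilibrium E = 0, so the Nernst equation gives ln K = nFE°/RT = (2)(96500)(0.19)/((8.314)(273)) = 16.16.

ln K = 16.2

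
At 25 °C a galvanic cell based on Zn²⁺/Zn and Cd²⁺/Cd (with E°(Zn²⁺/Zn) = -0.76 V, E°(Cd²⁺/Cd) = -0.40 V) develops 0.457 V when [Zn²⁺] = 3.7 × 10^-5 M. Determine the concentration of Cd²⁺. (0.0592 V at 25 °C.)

0.07 M

From the Nernst equation, log Q = n(E° − E)/0.0592 = 2(0.36 − 0.457)/0.0592 = -3.277, so Q = 5.28 × 10^-4.
With Q = [Zn²⁺]/[Cd²⁺] and the known concentrations, [Cd²⁺] in the denominator gives [Cd²⁺] = 0.07 M.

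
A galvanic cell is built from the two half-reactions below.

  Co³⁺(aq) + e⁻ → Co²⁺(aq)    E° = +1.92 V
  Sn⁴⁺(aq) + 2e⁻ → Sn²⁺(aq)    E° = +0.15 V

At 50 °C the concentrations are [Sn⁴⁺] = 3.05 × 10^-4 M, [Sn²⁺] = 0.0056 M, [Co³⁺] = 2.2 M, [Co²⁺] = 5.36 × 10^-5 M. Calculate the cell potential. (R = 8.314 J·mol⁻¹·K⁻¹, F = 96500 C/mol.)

The Co³⁺/Co²⁺ couple has the higher reduction potential and acts as the cathode, so E°_cell = +1.92 − (+0.15) = 1.77 V.
Balancing electrons gives n = 2; the reaction quotient is Q = [Sn⁴⁺]·[Co²⁺]^2/([Sn²⁺]·[Co³⁺]^2) = 3.23 × 10^-11.
E = E° − (RT/nF) ln Q = 1.77 − (8.314×323)/(2×96500) × (-24.155) = 1.770 + 0.336 = 2.106 V.

2.11 V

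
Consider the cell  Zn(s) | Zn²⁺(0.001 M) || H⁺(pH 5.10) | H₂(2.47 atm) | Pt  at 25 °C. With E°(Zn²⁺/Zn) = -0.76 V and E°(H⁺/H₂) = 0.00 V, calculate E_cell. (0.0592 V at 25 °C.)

The hydrogen couple is the cathode, so E°_cell = 0.76 V; n = 2.
[H⁺] = 10^(−5.10) = 7.9 × 10^-6 M, and Q = [Zn²⁺]·P(H₂) / [H⁺]^2 = 3.91 × 10^7.
E = E° − (0.0592/2) log Q = 0.76 − (0.0592/2)(7.593) = 0.535 V.

0.54 V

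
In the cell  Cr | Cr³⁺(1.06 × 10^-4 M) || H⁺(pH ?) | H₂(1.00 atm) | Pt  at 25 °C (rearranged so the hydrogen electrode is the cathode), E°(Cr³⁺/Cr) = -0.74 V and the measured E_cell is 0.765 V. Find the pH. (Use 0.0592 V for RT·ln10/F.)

pH = 0.90

E°_cell = 0.74 V and n = 6.
log Q = n(E° − E)/0.0592 = 6×(0.74 − 0.765)/0.0592 = -2.534.
With Q = [Cr³⁺]^2·P(H₂)^3 / [H⁺]^6, solving for [H⁺] gives log[H⁺] = -0.903, so pH = 0.90.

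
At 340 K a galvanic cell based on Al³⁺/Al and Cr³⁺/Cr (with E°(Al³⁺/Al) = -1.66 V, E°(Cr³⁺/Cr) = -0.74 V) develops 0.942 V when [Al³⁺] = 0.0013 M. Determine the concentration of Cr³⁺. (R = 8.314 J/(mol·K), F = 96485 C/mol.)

From the Nernst equation, ln Q = nF(E° − E)/RT = 3×96485×(0.92 − 0.942)/(8.314×340) = -2.253, so Q = 0.105.
With Q = [Al³⁺]/[Cr³⁺] and the known concentrations, [Cr³⁺] in the denominator gives [Cr³⁺] = 0.012 M.

0.012 M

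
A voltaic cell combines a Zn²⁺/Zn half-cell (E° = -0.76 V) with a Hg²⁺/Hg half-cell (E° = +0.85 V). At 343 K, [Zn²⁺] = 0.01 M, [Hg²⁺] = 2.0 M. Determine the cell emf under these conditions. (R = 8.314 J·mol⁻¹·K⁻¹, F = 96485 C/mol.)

1.69 V

The Hg²⁺/Hg couple has the higher reduction potential and acts as the cathode, so E°_cell = +0.85 − (-0.76) = 1.61 V.
Balancing electrons gives n = 2; the reaction quotient is Q = [Zn²⁺]/[Hg²⁺] = 0.00500.
E = E° − (RT/nF) ln Q = 1.61 − (8.314×343)/(2×96485) × (-5.298) = 1.610 + 0.078 = 1.688 V.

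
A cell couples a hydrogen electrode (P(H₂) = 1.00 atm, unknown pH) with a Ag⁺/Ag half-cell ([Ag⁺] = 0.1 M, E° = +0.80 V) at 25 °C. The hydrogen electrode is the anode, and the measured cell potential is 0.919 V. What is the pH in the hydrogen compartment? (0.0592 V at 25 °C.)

pH = 3.01

E°_cell = 0.80 V and n = 2.
log Q = n(E° − E)/0.0592 = 2×(0.80 − 0.919)/0.0592 = -4.020.
With Q = [H⁺]^2 / ([Ag⁺]^2·P(H₂)), solving for [H⁺] gives log[H⁺] = -3.010, so pH = 3.01.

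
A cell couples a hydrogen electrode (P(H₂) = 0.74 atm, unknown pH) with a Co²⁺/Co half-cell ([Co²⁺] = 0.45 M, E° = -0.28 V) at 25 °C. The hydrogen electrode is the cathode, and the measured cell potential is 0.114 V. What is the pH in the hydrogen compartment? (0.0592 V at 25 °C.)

E°_cell = 0.28 V and n = 2.
log Q = n(E° − E)/0.0592 = 2×(0.28 − 0.114)/0.0592 = 5.608.
With Q = [Co²⁺]·P(H₂) / [H⁺]^2, solving for [H⁺] gives log[H⁺] = -3.043, so pH = 3.04.

pH = 3.04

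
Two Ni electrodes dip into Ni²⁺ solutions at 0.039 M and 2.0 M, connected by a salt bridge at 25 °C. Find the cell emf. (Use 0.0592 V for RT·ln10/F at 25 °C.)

0.051 V

Both half-cells are Ni²⁺/Ni, so E°_cell = 0. The concentrated side is the cathode; the cell reaction moves Ni²⁺ from high to low concentration with n = 2.
Q = [Ni²⁺]_dilute/[Ni²⁺]_conc = 0.039/2.0 = 0.0195.
E = 0 − (0.0592/2) log Q = −(0.0592/2)(-1.710) = 0.0506 V.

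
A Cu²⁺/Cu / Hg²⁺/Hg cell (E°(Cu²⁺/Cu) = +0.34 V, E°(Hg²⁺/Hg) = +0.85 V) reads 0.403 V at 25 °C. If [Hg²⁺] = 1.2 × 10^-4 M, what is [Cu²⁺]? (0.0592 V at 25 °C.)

0.49 M

From the Nernst equation, log Q = n(E° − E)/0.0592 = 2(0.51 − 0.403)/0.0592 = 3.615, so Q = 4120.
With Q = [Cu²⁺]/[Hg²⁺] and the known concentrations, [Cu²⁺] in the numerator gives [Cu²⁺] = 0.49 M.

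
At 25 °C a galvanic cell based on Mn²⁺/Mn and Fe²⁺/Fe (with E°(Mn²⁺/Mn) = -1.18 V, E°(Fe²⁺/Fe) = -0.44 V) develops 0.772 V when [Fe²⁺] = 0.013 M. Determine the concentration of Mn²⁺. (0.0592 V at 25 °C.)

From the Nernst equation, log Q = n(E° − E)/0.0592 = 2(0.74 − 0.772)/0.0592 = -1.081, so Q = 0.0830.
With Q = [Mn²⁺]/[Fe²⁺] and the known concentrations, [Mn²⁺] in the numerator gives [Mn²⁺] = 0.0011 M.

0.0011 M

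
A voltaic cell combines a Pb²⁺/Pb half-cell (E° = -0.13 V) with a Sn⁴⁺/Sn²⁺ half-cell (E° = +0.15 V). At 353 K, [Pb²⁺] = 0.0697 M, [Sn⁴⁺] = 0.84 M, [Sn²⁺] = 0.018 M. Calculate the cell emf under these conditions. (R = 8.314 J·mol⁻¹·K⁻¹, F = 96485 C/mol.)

The Sn⁴⁺/Sn²⁺ couple has the higher reduction potential and acts as the cathode, so E°_cell = +0.15 − (-0.13) = 0.28 V.
Balancing electrons gives n = 2; the reaction quotient is Q = [Pb²⁺]·[Sn²⁺]/[Sn⁴⁺] = 0.00149.
E = E° − (RT/nF) ln Q = 0.28 − (8.314×353)/(2×96485) × (-6.507) = 0.280 + 0.099 = 0.379 V.

0.379 V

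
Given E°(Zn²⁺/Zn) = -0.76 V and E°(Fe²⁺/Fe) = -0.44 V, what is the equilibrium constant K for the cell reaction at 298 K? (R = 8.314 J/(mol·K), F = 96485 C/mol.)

E°_cell = -0.44 − (-0.76) = 0.32 V, with n = 2 electrons transferred.
At equilibrium E = 0, so the Nernst equation gives ln K = nFE°/RT = (2)(96485)(0.32)/((8.314)(298)) = 24.92.
K = e^24.92 = 6.7 × 10^10.

6.7 × 10^10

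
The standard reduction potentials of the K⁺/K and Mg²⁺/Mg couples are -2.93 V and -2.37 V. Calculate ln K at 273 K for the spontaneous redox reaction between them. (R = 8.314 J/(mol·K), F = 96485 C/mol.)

E°_cell = -2.37 − (-2.93) = 0.56 V, with n = 2 electrons transferred.
At equilibrium E = 0, so the Nernst equation gives ln K = nFE°/RT = (2)(96485)(0.56)/((8.314)(273)) = 47.61.

ln K = 47.6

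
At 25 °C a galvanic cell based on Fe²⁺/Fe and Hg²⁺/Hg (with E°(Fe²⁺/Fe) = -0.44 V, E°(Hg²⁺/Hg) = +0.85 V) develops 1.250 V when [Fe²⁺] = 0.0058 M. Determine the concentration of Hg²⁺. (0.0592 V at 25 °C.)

From the Nernst equation, log Q = n(E° − E)/0.0592 = 2(1.29 − 1.250)/0.0592 = 1.351, so Q = 22.5.
With Q = [Fe²⁺]/[Hg²⁺] and the known concentrations, [Hg²⁺] in the denominator gives [Hg²⁺] = 2.6 × 10^-4 M.

2.6 × 10^-4 M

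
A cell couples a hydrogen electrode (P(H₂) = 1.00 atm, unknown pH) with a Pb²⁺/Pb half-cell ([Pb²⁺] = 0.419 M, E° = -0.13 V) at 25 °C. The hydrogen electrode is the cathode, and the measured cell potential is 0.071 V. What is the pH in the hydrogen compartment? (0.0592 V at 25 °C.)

E°_cell = 0.13 V and n = 2.
log Q = n(E° − E)/0.0592 = 2×(0.13 − 0.071)/0.0592 = 1.993.
With Q = [Pb²⁺]·P(H₂) / [H⁺]^2, solving for [H⁺] gives log[H⁺] = -1.186, so pH = 1.19.

pH = 1.19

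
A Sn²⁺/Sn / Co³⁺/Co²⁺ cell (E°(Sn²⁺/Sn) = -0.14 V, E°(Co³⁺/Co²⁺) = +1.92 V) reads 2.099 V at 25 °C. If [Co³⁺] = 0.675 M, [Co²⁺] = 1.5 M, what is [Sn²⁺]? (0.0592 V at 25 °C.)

0.0097 M

From the Nernst equation, log Q = n(E° − E)/0.0592 = 2(2.06 − 2.099)/0.0592 = -1.318, so Q = 0.0481.
With Q = [Sn²⁺]·[Co²⁺]^2/[Co³⁺]^2 and the known concentrations, [Sn²⁺] in the numerator gives [Sn²⁺] = 0.0097 M.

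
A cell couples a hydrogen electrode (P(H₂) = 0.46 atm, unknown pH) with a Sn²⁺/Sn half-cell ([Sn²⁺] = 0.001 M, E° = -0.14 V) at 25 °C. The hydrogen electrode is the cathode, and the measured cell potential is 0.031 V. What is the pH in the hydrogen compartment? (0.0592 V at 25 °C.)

pH = 3.51

E°_cell = 0.14 V and n = 2.
log Q = n(E° − E)/0.0592 = 2×(0.14 − 0.031)/0.0592 = 3.682.
With Q = [Sn²⁺]·P(H₂) / [H⁺]^2, solving for [H⁺] gives log[H⁺] = -3.510, so pH = 3.51.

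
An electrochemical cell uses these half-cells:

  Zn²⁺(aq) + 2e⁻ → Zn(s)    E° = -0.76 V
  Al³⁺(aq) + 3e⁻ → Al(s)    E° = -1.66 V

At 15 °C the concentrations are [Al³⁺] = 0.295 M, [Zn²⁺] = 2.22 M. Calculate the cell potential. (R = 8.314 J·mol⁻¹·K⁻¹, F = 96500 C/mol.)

The Zn²⁺/Zn couple has the higher reduction potential and acts as the cathode, so E°_cell = -0.76 − (-1.66) = 0.90 V.
Balancing electrons gives n = 6; the reaction quotient is Q = [Al³⁺]^2/[Zn²⁺]^3 = 0.00795.
E = E° − (RT/nF) ln Q = 0.90 − (8.314×288)/(6×96500) × (-4.834) = 0.900 + 0.020 = 0.920 V.

0.920 V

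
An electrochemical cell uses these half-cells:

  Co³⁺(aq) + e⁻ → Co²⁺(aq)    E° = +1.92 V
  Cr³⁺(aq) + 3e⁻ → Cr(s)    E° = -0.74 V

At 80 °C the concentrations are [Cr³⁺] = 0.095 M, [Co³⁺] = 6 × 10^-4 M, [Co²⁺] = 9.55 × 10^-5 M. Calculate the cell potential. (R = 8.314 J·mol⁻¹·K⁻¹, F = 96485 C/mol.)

2.74 V

The Co³⁺/Co²⁺ couple has the higher reduction potential and acts as the cathode, so E°_cell = +1.92 − (-0.74) = 2.66 V.
Balancing electrons gives n = 3; the reaction quotient is Q = [Cr³⁺]·[Co²⁺]^3/[Co³⁺]^3 = 3.83 × 10^-4.
E = E° − (RT/nF) ln Q = 2.66 − (8.314×353)/(3×96485) × (-7.867) = 2.660 + 0.080 = 2.740 V.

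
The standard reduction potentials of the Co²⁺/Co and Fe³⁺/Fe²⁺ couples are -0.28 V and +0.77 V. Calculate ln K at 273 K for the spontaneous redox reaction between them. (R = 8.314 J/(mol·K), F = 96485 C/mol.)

E°_cell = +0.77 − (-0.28) = 1.05 V, with n = 2 electrons transferred.
At equilibrium E = 0, so the Nernst equation gives ln K = nFE°/RT = (2)(96485)(1.05)/((8.314)(273)) = 89.27.

ln K = 89.3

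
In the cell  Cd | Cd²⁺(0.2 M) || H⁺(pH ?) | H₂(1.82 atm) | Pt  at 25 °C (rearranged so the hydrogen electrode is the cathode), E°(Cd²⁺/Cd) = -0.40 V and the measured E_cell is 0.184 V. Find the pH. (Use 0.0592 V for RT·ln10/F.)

pH = 3.87

E°_cell = 0.40 V and n = 2.
log Q = n(E° − E)/0.0592 = 2×(0.40 − 0.184)/0.0592 = 7.297.
With Q = [Cd²⁺]·P(H₂) / [H⁺]^2, solving for [H⁺] gives log[H⁺] = -3.868, so pH = 3.87.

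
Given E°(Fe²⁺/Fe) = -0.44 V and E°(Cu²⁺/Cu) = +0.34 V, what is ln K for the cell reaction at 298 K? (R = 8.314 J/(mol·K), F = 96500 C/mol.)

E°_cell = +0.34 − (-0.44) = 0.78 V, with n = 2 electrons transferred.
At equilibrium E = 0, so the Nernst equation gives ln K = nFE°/RT = (2)(96500)(0.78)/((8.314)(298)) = 60.76.

ln K = 60.8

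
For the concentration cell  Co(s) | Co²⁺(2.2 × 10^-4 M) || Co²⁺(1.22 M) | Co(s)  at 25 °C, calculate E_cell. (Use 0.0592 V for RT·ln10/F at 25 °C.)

Both half-cells are Co²⁺/Co, so E°_cell = 0. The concentrated side is the cathode; the cell reaction moves Co²⁺ from high to low concentration with n = 2.
Q = [Co²⁺]_dilute/[Co²⁺]_conc = 2.2 × 10^-4/1.22 = 1.8 × 10^-4.
E = 0 − (0.0592/2) log Q = −(0.0592/2)(-3.744) = 0.1108 V.

0.11 V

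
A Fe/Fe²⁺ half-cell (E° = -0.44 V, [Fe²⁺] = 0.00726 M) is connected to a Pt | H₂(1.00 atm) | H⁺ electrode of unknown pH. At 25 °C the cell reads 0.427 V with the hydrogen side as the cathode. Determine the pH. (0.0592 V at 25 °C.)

E°_cell = 0.44 V and n = 2.
log Q = n(E° − E)/0.0592 = 2×(0.44 − 0.427)/0.0592 = 0.439.
With Q = [Fe²⁺]·P(H₂) / [H⁺]^2, solving for [H⁺] gives log[H⁺] = -1.289, so pH = 1.29.

pH = 1.29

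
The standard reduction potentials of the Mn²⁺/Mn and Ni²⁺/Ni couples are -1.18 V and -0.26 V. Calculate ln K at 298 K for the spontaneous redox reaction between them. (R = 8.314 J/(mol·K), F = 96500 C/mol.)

ln K = 71.7

E°_cell = -0.26 − (-1.18) = 0.92 V, with n = 2 electrons transferred.
At equilibrium E = 0, so the Nernst equation gives ln K = nFE°/RT = (2)(96500)(0.92)/((8.314)(298)) = 71.67.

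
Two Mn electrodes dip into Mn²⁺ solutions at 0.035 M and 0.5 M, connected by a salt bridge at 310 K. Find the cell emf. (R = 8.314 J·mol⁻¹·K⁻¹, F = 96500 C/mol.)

Both half-cells are Mn²⁺/Mn, so E°_cell = 0. The concentrated side is the cathode; the cell reaction moves Mn²⁺ from high to low concentration with n = 2.
Q = [Mn²⁺]_dilute/[Mn²⁺]_conc = 0.035/0.5 = 0.0700.
E = 0 − (RT/nF) ln Q = −((8.314×310)/(2×96500))(-2.659) = 0.0355 V.

0.036 V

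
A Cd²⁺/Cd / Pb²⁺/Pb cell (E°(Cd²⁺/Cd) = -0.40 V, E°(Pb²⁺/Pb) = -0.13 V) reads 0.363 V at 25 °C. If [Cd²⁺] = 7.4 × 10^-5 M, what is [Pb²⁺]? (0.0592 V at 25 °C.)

0.1 M

From the Nernst equation, log Q = n(E° − E)/0.0592 = 2(0.27 − 0.363)/0.0592 = -3.142, so Q = 7.21 × 10^-4.
With Q = [Cd²⁺]/[Pb²⁺] and the known concentrations, [Pb²⁺] in the denominator gives [Pb²⁺] = 0.1 M.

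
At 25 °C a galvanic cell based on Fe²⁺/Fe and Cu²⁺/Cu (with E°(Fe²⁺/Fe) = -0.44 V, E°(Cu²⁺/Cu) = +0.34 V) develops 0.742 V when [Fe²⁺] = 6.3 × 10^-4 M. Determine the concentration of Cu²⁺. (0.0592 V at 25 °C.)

3.3 × 10^-5 M

From the Nernst equation, log Q = n(E° − E)/0.0592 = 2(0.78 − 0.742)/0.0592 = 1.284, so Q = 19.2.
With Q = [Fe²⁺]/[Cu²⁺] and the known concentrations, [Cu²⁺] in the denominator gives [Cu²⁺] = 3.3 × 10^-5 M.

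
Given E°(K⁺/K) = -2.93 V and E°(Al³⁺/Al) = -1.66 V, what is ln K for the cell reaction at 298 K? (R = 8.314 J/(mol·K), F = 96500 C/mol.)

ln K = 148.4

E°_cell = -1.66 − (-2.93) = 1.27 V, with n = 3 electrons transferred.
At equilibrium E = 0, so the Nernst equation gives ln K = nFE°/RT = (3)(96500)(1.27)/((8.314)(298)) = 148.40.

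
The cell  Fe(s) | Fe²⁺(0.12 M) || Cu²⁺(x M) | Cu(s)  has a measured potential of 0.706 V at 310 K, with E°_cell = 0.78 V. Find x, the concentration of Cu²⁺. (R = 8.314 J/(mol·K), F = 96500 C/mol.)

From the Nernst equation, ln Q = nF(E° − E)/RT = 2×96500×(0.78 − 0.706)/(8.314×310) = 5.541, so Q = 255.
With Q = [Fe²⁺]/[Cu²⁺] and the known concentrations, [Cu²⁺] in the denominator gives [Cu²⁺] = 4.7 × 10^-4 M.

4.7 × 10^-4 M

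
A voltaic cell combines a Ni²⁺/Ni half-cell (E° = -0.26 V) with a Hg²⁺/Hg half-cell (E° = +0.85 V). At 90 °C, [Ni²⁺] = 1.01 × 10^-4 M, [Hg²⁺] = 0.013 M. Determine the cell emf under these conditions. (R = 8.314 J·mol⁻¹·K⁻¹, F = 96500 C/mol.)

1.19 V

The Hg²⁺/Hg couple has the higher reduction potential and acts as the cathode, so E°_cell = +0.85 − (-0.26) = 1.11 V.
Balancing electrons gives n = 2; the reaction quotient is Q = [Ni²⁺]/[Hg²⁺] = 0.00777.
E = E° − (RT/nF) ln Q = 1.11 − (8.314×363)/(2×96500) × (-4.858) = 1.110 + 0.076 = 1.186 V.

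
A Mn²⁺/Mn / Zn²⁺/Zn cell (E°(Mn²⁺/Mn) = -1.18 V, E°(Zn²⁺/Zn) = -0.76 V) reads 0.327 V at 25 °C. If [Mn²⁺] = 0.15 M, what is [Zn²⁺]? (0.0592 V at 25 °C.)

1.1 × 10^-4 M

From the Nernst equation, log Q = n(E° − E)/0.0592 = 2(0.42 − 0.327)/0.0592 = 3.142, so Q = 1390.
With Q = [Mn²⁺]/[Zn²⁺] and the known concentrations, [Zn²⁺] in the denominator gives [Zn²⁺] = 1.1 × 10^-4 M.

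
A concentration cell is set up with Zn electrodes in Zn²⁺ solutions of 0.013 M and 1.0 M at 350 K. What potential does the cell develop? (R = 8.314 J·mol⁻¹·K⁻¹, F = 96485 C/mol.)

Both half-cells are Zn²⁺/Zn, so E°_cell = 0. The concentrated side is the cathode; the cell reaction moves Zn²⁺ from high to low concentration with n = 2.
Q = [Zn²⁺]_dilute/[Zn²⁺]_conc = 0.013/1.0 = 0.0130.
E = 0 − (RT/nF) ln Q = −((8.314×350)/(2×96485))(-4.343) = 0.0655 V.

0.065 V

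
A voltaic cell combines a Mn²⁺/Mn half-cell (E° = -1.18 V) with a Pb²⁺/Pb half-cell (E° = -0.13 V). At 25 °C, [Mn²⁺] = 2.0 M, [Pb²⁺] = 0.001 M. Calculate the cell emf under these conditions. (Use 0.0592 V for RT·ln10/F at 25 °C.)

The Pb²⁺/Pb couple has the higher reduction potential and acts as the cathode, so E°_cell = -0.13 − (-1.18) = 1.05 V.
Balancing electrons gives n = 2; the reaction quotient is Q = [Mn²⁺]/[Pb²⁺] = 2000.
At 25 °C, E = E° − (0.0592/n) log Q = 1.05 − (0.0592/2)(3.301) = 1.050 − 0.098 = 0.952 V.

0.952 V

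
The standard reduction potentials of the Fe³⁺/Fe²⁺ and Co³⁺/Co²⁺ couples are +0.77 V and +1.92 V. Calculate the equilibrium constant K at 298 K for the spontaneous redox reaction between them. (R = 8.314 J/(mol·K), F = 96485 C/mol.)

E°_cell = +1.92 − (+0.77) = 1.15 V, with n = 1 electron transferred.
At equilibrium E = 0, so the Nernst equation gives ln K = nFE°/RT = (1)(96485)(1.15)/((8.314)(298)) = 44.78.
K = e^44.78 = 2.8 × 10^19.

2.8 × 10^19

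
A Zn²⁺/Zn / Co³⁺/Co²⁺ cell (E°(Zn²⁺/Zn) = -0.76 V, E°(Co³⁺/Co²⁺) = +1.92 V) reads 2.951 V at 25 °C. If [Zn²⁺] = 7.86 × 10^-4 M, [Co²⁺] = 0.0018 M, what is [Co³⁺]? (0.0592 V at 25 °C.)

From the Nernst equation, log Q = n(E° − E)/0.0592 = 2(2.68 − 2.951)/0.0592 = -9.155, so Q = 6.99 × 10^-10.
With Q = [Zn²⁺]·[Co²⁺]^2/[Co³⁺]^2 and the known concentrations, [Co³⁺]^2 in the denominator gives [Co³⁺] = 1.9 M.

1.9 M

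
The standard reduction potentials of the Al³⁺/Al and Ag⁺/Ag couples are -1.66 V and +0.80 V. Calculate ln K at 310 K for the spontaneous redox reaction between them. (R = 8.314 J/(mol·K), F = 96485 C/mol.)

E°_cell = +0.80 − (-1.66) = 2.46 V, with n = 3 electrons transferred.
At equilibrium E = 0, so the Nernst equation gives ln K = nFE°/RT = (3)(96485)(2.46)/((8.314)(310)) = 276.28.

ln K = 276.3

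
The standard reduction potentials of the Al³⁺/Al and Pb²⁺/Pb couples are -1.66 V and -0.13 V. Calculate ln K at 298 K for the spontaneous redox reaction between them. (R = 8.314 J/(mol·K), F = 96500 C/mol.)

E°_cell = -0.13 − (-1.66) = 1.53 V, with n = 6 electrons transferred.
At equilibrium E = 0, so the Nernst equation gives ln K = nFE°/RT = (6)(96500)(1.53)/((8.314)(298)) = 357.56.

ln K = 357.6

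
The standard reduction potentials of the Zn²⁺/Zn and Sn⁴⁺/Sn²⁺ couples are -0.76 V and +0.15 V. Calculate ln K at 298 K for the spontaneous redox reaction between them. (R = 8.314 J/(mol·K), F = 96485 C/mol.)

ln K = 70.9

E°_cell = +0.15 − (-0.76) = 0.91 V, with n = 2 electrons transferred.
At equilibrium E = 0, so the Nernst equation gives ln K = nFE°/RT = (2)(96485)(0.91)/((8.314)(298)) = 70.88.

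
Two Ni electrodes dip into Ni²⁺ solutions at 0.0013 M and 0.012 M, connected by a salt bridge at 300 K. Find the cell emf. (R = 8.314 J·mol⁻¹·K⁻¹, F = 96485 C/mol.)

0.029 V

Both half-cells are Ni²⁺/Ni, so E°_cell = 0. The concentrated side is the cathode; the cell reaction moves Ni²⁺ from high to low concentration with n = 2.
Q = [Ni²⁺]_dilute/[Ni²⁺]_conc = 0.0013/0.012 = 0.108.
E = 0 − (RT/nF) ln Q = −((8.314×300)/(2×96485))(-2.223) = 0.0287 V.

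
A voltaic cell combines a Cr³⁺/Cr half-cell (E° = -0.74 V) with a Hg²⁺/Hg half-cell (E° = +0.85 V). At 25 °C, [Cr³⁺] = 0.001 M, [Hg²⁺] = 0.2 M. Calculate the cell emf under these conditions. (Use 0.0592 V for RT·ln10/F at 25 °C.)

1.63 V

The Hg²⁺/Hg couple has the higher reduction potential and acts as the cathode, so E°_cell = +0.85 − (-0.74) = 1.59 V.
Balancing electrons gives n = 6; the reaction quotient is Q = [Cr³⁺]^2/[Hg²⁺]^3 = 1.25 × 10^-4.
At 25 °C, E = E° − (0.0592/n) log Q = 1.59 − (0.0592/6)(-3.903) = 1.590 + 0.039 = 1.629 V.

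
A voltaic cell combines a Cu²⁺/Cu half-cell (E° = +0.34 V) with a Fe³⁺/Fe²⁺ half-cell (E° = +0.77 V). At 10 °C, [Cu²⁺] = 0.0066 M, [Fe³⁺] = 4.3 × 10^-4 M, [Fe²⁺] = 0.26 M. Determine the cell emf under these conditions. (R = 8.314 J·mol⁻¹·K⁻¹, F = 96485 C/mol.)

The Fe³⁺/Fe²⁺ couple has the higher reduction potential and acts as the cathode, so E°_cell = +0.77 − (+0.34) = 0.43 V.
Balancing electrons gives n = 2; the reaction quotient is Q = [Cu²⁺]·[Fe²⁺]^2/[Fe³⁺]^2 = 2410.
E = E° − (RT/nF) ln Q = 0.43 − (8.314×283)/(2×96485) × (7.789) = 0.430 − 0.095 = 0.335 V.

0.335 V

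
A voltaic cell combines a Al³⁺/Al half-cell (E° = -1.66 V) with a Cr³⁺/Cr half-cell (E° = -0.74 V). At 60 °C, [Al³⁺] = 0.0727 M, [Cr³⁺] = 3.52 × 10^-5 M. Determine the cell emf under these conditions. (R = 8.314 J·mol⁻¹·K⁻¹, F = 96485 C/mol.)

0.847 V

The Cr³⁺/Cr couple has the higher reduction potential and acts as the cathode, so E°_cell = -0.74 − (-1.66) = 0.92 V.
Balancing electrons gives n = 3; the reaction quotient is Q = [Al³⁺]/[Cr³⁺] = 2070.
E = E° − (RT/nF) ln Q = 0.92 − (8.314×333)/(3×96485) × (7.633) = 0.920 − 0.073 = 0.847 V.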